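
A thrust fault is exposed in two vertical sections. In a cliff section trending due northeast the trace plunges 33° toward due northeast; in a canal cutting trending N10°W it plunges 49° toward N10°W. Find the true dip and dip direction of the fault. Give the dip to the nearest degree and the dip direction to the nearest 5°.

true dip 49°, dip direction 350°

Represent each trace as a vector plunging at its apparent dip toward its trend (east-north-up frame): v₁ = (0.593, 0.593, -0.545), v₂ = (-0.114, 0.646, -0.755).
The plane normal is n = v₁ × v₂ ∝ (-0.096, 0.510, 0.451).
tan δ = √(n_x²+n_y²)/n_z = 0.519/0.451, so δ = 49.0°.
Dip direction = atan2(-0.096, 0.510) = 349° (azimuth of n's horizontal projection).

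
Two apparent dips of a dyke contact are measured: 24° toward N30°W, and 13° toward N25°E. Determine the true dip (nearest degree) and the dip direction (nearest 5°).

Each apparent-dip line lies in the plane. As unit vectors (x east, y north, z up), v₁ plunges 24°→N30°W and v₂ plunges 13°→N25°E.
Cross product v₁ × v₂ gives the pole to the plane: n ∝ (-0.181, 0.270, 0.729).
Dip δ = arctan(|n_h|/n_z) = arctan(0.325/0.729) = 24.0°.
Dip direction = azimuth of (n_x, n_y) = atan2(-0.181, 0.270) = 326°.

true dip 24°, dip direction 325°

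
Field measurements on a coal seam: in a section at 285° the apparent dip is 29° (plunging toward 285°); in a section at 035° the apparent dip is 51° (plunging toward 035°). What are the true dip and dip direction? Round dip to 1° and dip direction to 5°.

Each apparent-dip line lies in the plane. As unit vectors (x east, y north, z up), v₁ plunges 29°→285° and v₂ plunges 51°→035°.
Cross product v₁ × v₂ gives the pole to the plane: n ∝ (-0.074, 0.832, 0.517).
True dip = arccos(n_z / |n|) = arccos(0.5267) = 58.2°.
Dip direction = atan2(-0.074, 0.832) = 355° (azimuth of n's horizontal projection).

true dip 58°, dip direction 355°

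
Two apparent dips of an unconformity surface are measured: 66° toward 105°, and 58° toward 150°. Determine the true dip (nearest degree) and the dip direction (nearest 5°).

true dip 66°, dip direction 105°

Represent each trace as a vector plunging at its apparent dip toward its trend (east-north-up frame): v₁ = (0.393, -0.105, -0.914), v₂ = (0.265, -0.459, -0.848).
Cross product v₁ × v₂ gives the pole to the plane: n ∝ (0.330, -0.091, 0.152).
Dip δ = arctan(|n_h|/n_z) = arctan(0.342/0.152) = 66.0°.
Dip direction = azimuth of (n_x, n_y) = atan2(0.330, -0.091) = 105°.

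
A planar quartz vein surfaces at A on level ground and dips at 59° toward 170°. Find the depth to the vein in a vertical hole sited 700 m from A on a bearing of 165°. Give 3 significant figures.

1160 m

The hole lies 5° from the dip direction, so the down-dip offset is 700 × cos 5° = 697.34 m.
Depth = down-dip offset × tan(dip) = 697.34 × tan 59° = 697.34 × 1.6643
Depth = 1160.56 m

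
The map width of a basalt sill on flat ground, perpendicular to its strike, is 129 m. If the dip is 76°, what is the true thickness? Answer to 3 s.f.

True thickness t = w · sin(dip) = 129 × sin 76°
t = 129 × 0.9703 = 125.168 m

125 m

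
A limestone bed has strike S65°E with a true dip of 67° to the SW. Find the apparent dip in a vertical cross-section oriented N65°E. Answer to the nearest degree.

61°

The section lies 50° from the strike.
tan(apparent dip) = tan 67° · sin 50° = 1.8047
α = arctan(1.8047) = 61.01°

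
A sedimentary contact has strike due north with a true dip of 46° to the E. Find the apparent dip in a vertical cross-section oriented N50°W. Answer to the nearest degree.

38°

Angle between strike (due north) and section (N50°W): β = 50°.
tan(apparent dip) = tan 46° · sin 50° = 0.7933
apparent dip = arctan 0.7933 = 38.42°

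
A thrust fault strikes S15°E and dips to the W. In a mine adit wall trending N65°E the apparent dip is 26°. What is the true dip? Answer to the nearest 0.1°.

β = acute angle between strike S15°E and section N65°E = 80°.
tan δ = tan α / sin β = tan 26° / sin 80° = 0.4877 / 0.9848 = 0.4953
true dip = arctan 0.4953 = 26.35°

26.3°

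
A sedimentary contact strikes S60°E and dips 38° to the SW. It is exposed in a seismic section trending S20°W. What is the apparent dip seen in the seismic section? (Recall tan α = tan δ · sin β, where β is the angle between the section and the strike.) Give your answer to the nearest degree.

The section lies 80° from the strike.
tan(apparent dip) = tan 38° · sin 80° = 0.7694
apparent dip = arctan 0.7694 = 37.58°

38°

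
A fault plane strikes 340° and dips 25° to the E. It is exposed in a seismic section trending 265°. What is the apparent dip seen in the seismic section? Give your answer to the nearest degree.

24°

The section lies 75° from the strike.
tan(apparent dip) = tan 25° · sin 75° = 0.4504
α = arctan(0.4504) = 24.25°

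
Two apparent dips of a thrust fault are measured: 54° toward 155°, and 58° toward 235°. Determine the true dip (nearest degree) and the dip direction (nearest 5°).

Each apparent-dip line lies in the plane. As unit vectors (x east, y north, z up), v₁ plunges 54°→155° and v₂ plunges 58°→235°.
Cross product v₁ × v₂ gives the pole to the plane: n ∝ (-0.206, -0.562, 0.307).
tan δ = √(n_x²+n_y²)/n_z = 0.598/0.307, so δ = 62.9°.
The horizontal component of n points toward azimuth atan2(n_x, n_y) = 200°, the dip direction.

true dip 63°, dip direction 200°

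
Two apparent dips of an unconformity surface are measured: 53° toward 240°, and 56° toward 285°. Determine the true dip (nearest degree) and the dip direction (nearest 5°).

Represent each trace as a vector plunging at its apparent dip toward its trend (east-north-up frame): v₁ = (-0.521, -0.301, -0.799), v₂ = (-0.540, 0.145, -0.829).
n = v₁ × v₂ = (-0.365, 0.001, 0.238) (taken with n_z > 0).
Dip δ = arctan(|n_h|/n_z) = arctan(0.365/0.238) = 56.9°.
Dip direction = azimuth of (n_x, n_y) = atan2(-0.365, 0.001) = 270°.

true dip 57°, dip direction 270°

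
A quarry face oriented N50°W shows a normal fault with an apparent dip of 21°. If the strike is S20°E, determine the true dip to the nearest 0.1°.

The section is 30° from the strike.
tan(true dip) = tan 21° / sin 30° = 0.7677
δ = arctan(0.7677) = 37.51°

37.5°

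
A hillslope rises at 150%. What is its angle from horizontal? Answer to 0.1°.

56.3°

tan θ = 150/100 = 1.5000
θ = arctan(1.5000) = 56.31°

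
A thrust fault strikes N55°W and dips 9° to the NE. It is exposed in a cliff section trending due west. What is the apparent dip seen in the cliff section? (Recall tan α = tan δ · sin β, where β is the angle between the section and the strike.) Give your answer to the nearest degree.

The section lies 35° from the strike.
tan α = tan 9° × sin 35° = 0.1584 × 0.5736 = 0.0908
apparent dip = arctan 0.0908 = 5.19°

5°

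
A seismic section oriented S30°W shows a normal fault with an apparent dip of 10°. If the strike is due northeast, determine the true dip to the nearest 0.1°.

34.3°

β = acute angle between strike due northeast and section S30°W = 15°.
tan(true dip) = tan 10° / sin 15° = 0.6813
true dip = arctan 0.6813 = 34.27°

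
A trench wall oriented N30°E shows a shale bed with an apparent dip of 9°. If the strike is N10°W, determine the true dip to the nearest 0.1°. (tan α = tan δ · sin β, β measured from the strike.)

13.8°

The section is 40° from the strike.
tan(true dip) = tan 9° / sin 40° = 0.2464
δ = arctan(0.2464) = 13.84°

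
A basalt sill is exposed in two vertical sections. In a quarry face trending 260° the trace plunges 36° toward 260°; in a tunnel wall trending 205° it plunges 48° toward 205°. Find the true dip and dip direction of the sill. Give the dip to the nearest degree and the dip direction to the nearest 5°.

Represent each trace as a vector plunging at its apparent dip toward its trend (east-north-up frame): v₁ = (-0.797, -0.140, -0.588), v₂ = (-0.283, -0.606, -0.743).
Cross product v₁ × v₂ gives the pole to the plane: n ∝ (-0.252, -0.426, 0.443).
Dip δ = arctan(|n_h|/n_z) = arctan(0.495/0.443) = 48.1°.
The horizontal component of n points toward azimuth atan2(n_x, n_y) = 211°, the dip direction.

true dip 48°, dip direction 210°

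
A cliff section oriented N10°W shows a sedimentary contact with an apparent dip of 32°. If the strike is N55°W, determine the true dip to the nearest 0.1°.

41.5°

β = acute angle between strike N55°W and section N10°W = 45°.
tan(true dip) = tan 32° / sin 45° = 0.8837
δ = arctan(0.8837) = 41.47°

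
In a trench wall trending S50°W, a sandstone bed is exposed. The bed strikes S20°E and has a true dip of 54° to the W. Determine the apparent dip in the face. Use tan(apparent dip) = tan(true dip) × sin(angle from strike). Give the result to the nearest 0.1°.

The strike is S20°E and the section trends S50°W; the acute angle between them is β = 70°.
tan α = tan 54° × sin 70° = 1.3764 × 0.9397 = 1.2934
α = arctan(1.2934) = 52.29°

52.3°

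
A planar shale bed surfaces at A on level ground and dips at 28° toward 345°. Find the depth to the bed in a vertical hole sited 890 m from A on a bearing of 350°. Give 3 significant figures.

471 m

The hole lies 5° from the dip direction, so the down-dip offset is 890 × cos 5° = 886.61 m.
Depth = down-dip offset × tan(dip) = 886.61 × tan 28° = 886.61 × 0.5317
Depth = 471.42 m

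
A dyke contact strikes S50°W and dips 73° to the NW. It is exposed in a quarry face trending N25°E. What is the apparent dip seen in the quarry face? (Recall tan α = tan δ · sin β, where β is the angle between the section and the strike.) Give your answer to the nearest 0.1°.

The section lies 25° from the strike.
tan(apparent dip) = tan 73° · sin 25° = 1.3823
apparent dip = arctan 1.3823 = 54.12°

54.1°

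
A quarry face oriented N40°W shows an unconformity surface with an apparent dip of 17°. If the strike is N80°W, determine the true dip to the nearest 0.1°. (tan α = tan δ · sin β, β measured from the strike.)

β = acute angle between strike N80°W and section N40°W = 40°.
tan δ = tan α / sin β = tan 17° / sin 40° = 0.3057 / 0.6428 = 0.4756
δ = arctan(0.4756) = 25.44°

25.4°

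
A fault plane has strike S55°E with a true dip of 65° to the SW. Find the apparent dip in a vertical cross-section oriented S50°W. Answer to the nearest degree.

Angle between strike (S55°E) and section (S50°W): β = 75°.
tan α = tan 65° × sin 75° = 2.1445 × 0.9659 = 2.0714
α = arctan(2.0714) = 64.23°

64°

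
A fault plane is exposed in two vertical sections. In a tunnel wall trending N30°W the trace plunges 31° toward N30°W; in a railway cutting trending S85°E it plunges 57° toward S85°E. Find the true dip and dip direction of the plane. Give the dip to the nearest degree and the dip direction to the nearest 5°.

true dip 67°, dip direction 045°

Each apparent-dip line lies in the plane. As unit vectors (x east, y north, z up), v₁ plunges 31°→N30°W and v₂ plunges 57°→S85°E.
n = v₁ × v₂ = (0.647, 0.639, 0.382) (taken with n_z > 0).
Dip δ = arctan(|n_h|/n_z) = arctan(0.909/0.382) = 67.2°.
The horizontal component of n points toward azimuth atan2(n_x, n_y) = 45°, the dip direction.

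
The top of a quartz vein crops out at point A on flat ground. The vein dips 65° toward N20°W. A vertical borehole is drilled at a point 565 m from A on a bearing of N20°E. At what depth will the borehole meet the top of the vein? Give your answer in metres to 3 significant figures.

The hole lies 40° from the dip direction, so the down-dip offset is 565 × cos 40° = 432.82 m.
Depth = down-dip offset × tan(dip) = 432.82 × tan 65° = 432.82 × 2.1445
Depth = 928.17 m

928 m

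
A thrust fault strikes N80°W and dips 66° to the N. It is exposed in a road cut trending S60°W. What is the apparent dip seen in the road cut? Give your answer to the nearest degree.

55°

The section lies 40° from the strike.
tan(apparent dip) = tan 66° · sin 40° = 1.4437
apparent dip = arctan 1.4437 = 55.29°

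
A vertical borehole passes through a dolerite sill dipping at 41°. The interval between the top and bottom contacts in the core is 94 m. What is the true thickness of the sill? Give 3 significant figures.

70.9 m

True thickness t = h · cos(dip) = 94 × cos 41°
t = 94 × 0.7547 = 70.943 m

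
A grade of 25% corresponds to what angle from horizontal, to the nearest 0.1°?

tan θ = 25/100 = 0.2500
θ = arctan(0.2500) = 14.04°

14.0°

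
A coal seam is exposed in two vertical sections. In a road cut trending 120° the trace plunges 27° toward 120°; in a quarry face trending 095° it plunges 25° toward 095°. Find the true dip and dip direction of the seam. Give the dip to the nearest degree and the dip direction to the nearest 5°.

The two traces are lines in the plane: v₁ = (sin 120°·cos 27°, cos 120°·cos 27°, −sin 27°), v₂ = (sin 95°·cos 25°, cos 95°·cos 25°, −sin 25°).
Cross product v₁ × v₂ gives the pole to the plane: n ∝ (0.152, -0.084, 0.341).
tan δ = √(n_x²+n_y²)/n_z = 0.174/0.341, so δ = 27.0°.
The horizontal component of n points toward azimuth atan2(n_x, n_y) = 119°, the dip direction.

true dip 27°, dip direction 120°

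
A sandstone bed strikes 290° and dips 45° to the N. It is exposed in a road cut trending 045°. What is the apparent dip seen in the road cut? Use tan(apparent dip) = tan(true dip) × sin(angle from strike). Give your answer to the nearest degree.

42°

Angle between strike (290°) and section (045°): β = 65°.
tan α = tan 45° × sin 65° = 1.0000 × 0.9063 = 0.9063
apparent dip = arctan 0.9063 = 42.19°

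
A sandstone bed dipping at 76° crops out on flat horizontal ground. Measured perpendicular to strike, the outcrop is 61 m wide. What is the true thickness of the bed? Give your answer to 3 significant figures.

True thickness t = w · sin(dip) = 61 × sin 76°
t = 61 × 0.9703 = 59.188 m

59.2 m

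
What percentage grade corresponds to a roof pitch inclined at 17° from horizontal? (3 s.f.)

30.6%

grade % = 100 × tan 17° = 100 × 0.3057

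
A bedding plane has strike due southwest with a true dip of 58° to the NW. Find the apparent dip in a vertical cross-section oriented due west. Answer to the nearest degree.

49°

The section lies 45° from the strike.
tan α = tan 58° × sin 45° = 1.6003 × 0.7071 = 1.1316
α = arctan(1.1316) = 48.53°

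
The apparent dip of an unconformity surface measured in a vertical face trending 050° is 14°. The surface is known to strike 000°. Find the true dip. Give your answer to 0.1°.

18.0°

The section is 50° from the strike.
tan δ = tan α / sin β = tan 14° / sin 50° = 0.2493 / 0.7660 = 0.3255
true dip = arctan 0.3255 = 18.03°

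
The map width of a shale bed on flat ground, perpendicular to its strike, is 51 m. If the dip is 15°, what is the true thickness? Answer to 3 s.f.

True thickness t = w · sin(dip) = 51 × sin 15°
t = 51 × 0.2588 = 13.200 m

13.2 m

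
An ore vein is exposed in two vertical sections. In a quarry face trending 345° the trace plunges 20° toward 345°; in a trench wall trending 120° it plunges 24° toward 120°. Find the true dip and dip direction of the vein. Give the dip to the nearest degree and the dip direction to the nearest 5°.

Each apparent-dip line lies in the plane. As unit vectors (x east, y north, z up), v₁ plunges 20°→345° and v₂ plunges 24°→120°.
The plane normal is n = v₁ × v₂ ∝ (0.525, 0.370, 0.607).
True dip = arccos(n_z / |n|) = arccos(0.6868) = 46.6°.
Dip direction = azimuth of (n_x, n_y) = atan2(0.525, 0.370) = 55°.

true dip 47°, dip direction 055°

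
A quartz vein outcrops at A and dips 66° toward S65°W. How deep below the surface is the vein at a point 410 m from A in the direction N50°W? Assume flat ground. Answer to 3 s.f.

The hole lies 65° from the dip direction, so the down-dip offset is 410 × cos 65° = 173.27 m.
Depth = down-dip offset × tan(dip) = 173.27 × tan 66° = 173.27 × 2.2460
Depth = 389.18 m

389 m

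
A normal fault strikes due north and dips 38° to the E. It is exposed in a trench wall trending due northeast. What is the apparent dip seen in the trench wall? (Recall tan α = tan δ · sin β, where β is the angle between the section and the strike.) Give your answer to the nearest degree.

The strike is due north and the section trends due northeast; the acute angle between them is β = 45°.
tan(apparent dip) = tan 38° · sin 45° = 0.5525
α = arctan(0.5525) = 28.92°

29°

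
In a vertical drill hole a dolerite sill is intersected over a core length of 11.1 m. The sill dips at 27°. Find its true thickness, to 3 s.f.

9.89 m

True thickness t = h · cos(dip) = 11.1 × cos 27°
t = 11.1 × 0.8910 = 9.890 m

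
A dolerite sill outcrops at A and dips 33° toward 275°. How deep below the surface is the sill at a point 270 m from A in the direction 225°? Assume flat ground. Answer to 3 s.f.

113 m

The hole lies 50° from the dip direction, so the down-dip offset is 270 × cos 50° = 173.55 m.
Depth = down-dip offset × tan(dip) = 173.55 × tan 33° = 173.55 × 0.6494
Depth = 112.71 m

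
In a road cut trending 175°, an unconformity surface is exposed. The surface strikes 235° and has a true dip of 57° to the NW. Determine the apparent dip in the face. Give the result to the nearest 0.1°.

Angle between strike (235°) and section (175°): β = 60°.
tan α = tan 57° × sin 60° = 1.5399 × 0.8660 = 1.3336
α = arctan(1.3336) = 53.13°

53.1°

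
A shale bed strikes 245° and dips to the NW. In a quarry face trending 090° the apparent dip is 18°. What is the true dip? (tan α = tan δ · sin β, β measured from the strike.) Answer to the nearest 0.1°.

The section is 25° from the strike.
tan(true dip) = tan 18° / sin 25° = 0.7688
δ = arctan(0.7688) = 37.55°

37.6°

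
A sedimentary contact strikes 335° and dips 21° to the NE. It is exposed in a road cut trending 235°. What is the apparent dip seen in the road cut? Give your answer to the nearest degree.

Angle between strike (335°) and section (235°): β = 80°.
tan(apparent dip) = tan 21° · sin 80° = 0.3780
apparent dip = arctan 0.3780 = 20.71°

21°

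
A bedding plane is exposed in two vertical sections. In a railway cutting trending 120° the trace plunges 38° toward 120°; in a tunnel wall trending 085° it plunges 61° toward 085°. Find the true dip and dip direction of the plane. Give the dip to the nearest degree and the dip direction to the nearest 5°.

true dip 65°, dip direction 050°

Represent each trace as a vector plunging at its apparent dip toward its trend (east-north-up frame): v₁ = (0.682, -0.394, -0.616), v₂ = (0.483, 0.042, -0.875).
Cross product v₁ × v₂ gives the pole to the plane: n ∝ (0.371, 0.300, 0.219).
Dip δ = arctan(|n_h|/n_z) = arctan(0.477/0.219) = 65.3°.
Dip direction = azimuth of (n_x, n_y) = atan2(0.371, 0.300) = 51°.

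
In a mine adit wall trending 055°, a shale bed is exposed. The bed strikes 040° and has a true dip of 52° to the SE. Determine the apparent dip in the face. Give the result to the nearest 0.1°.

18.3°

Angle between strike (040°) and section (055°): β = 15°.
tan(apparent dip) = tan 52° · sin 15° = 0.3313
apparent dip = arctan 0.3313 = 18.33°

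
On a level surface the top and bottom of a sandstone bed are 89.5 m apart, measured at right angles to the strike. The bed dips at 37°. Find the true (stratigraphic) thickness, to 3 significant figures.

53.9 m

True thickness t = w · sin(dip) = 89.5 × sin 37°
t = 89.5 × 0.6018 = 53.862 m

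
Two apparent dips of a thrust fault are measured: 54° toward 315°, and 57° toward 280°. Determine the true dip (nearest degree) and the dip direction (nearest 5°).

Represent each trace as a vector plunging at its apparent dip toward its trend (east-north-up frame): v₁ = (-0.416, 0.416, -0.809), v₂ = (-0.536, 0.095, -0.839).
Cross product v₁ × v₂ gives the pole to the plane: n ∝ (-0.272, 0.085, 0.184).
Dip δ = arctan(|n_h|/n_z) = arctan(0.285/0.184) = 57.2°.
The horizontal component of n points toward azimuth atan2(n_x, n_y) = 287°, the dip direction.

true dip 57°, dip direction 285°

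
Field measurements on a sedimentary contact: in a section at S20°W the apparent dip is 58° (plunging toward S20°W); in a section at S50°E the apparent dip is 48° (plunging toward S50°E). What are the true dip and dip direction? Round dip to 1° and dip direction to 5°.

The two traces are lines in the plane: v₁ = (sin 200°·cos 58°, cos 200°·cos 58°, −sin 58°), v₂ = (sin 130°·cos 48°, cos 130°·cos 48°, −sin 48°).
n = v₁ × v₂ = (0.005, -0.569, 0.333) (taken with n_z > 0).
tan δ = √(n_x²+n_y²)/n_z = 0.569/0.333, so δ = 59.7°.
Dip direction = azimuth of (n_x, n_y) = atan2(0.005, -0.569) = 179°.

true dip 60°, dip direction 180°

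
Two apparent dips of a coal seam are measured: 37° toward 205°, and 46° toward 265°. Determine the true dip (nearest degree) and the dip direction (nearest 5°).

true dip 47°, dip direction 250°

Represent each trace as a vector plunging at its apparent dip toward its trend (east-north-up frame): v₁ = (-0.338, -0.724, -0.602), v₂ = (-0.692, -0.061, -0.719).
Cross product v₁ × v₂ gives the pole to the plane: n ∝ (-0.484, -0.174, 0.480).
True dip = arccos(n_z / |n|) = arccos(0.6826) = 47.0°.
Dip direction = atan2(-0.484, -0.174) = 250° (azimuth of n's horizontal projection).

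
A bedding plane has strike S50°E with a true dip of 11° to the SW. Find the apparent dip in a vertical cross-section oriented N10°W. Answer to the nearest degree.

7°

The section lies 40° from the strike.
tan(apparent dip) = tan 11° · sin 40° = 0.1249
α = arctan(0.1249) = 7.12°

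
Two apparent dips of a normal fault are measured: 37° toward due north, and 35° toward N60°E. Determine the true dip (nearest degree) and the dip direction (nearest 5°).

true dip 40°, dip direction 025°

Each apparent-dip line lies in the plane. As unit vectors (x east, y north, z up), v₁ plunges 37°→due north and v₂ plunges 35°→N60°E.
The plane normal is n = v₁ × v₂ ∝ (0.212, 0.427, 0.567).
True dip = arccos(n_z / |n|) = arccos(0.7653) = 40.1°.
Dip direction = atan2(0.212, 0.427) = 26° (azimuth of n's horizontal projection).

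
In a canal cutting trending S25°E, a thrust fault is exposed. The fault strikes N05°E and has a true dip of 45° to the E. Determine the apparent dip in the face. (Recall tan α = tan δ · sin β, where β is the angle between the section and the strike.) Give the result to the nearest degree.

27°

The section lies 30° from the strike.
tan(apparent dip) = tan 45° · sin 30° = 0.5000
apparent dip = arctan 0.5000 = 26.57°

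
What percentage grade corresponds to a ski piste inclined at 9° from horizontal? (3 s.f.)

15.8%

grade % = 100 × tan 9° = 100 × 0.1584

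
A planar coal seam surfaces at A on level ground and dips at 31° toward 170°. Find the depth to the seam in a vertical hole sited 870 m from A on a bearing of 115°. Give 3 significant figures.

The hole lies 55° from the dip direction, so the down-dip offset is 870 × cos 55° = 499.01 m.
Depth = down-dip offset × tan(dip) = 499.01 × tan 31° = 499.01 × 0.6009
Depth = 299.84 m

300 m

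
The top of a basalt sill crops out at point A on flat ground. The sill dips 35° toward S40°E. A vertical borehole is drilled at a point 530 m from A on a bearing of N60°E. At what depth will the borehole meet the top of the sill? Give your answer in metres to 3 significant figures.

The hole lies 80° from the dip direction, so the down-dip offset is 530 × cos 80° = 92.03 m.
Depth = down-dip offset × tan(dip) = 92.03 × tan 35° = 92.03 × 0.7002
Depth = 64.44 m

64.4 m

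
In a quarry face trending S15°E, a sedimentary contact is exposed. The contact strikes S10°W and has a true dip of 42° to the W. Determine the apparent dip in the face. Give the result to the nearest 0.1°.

The strike is S10°W and the section trends S15°E; the acute angle between them is β = 25°.
tan(apparent dip) = tan 42° · sin 25° = 0.3805
α = arctan(0.3805) = 20.83°

20.8°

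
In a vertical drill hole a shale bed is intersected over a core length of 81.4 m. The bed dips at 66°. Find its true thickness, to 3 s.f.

True thickness t = h · cos(dip) = 81.4 × cos 66°
t = 81.4 × 0.4067 = 33.108 m

33.1 m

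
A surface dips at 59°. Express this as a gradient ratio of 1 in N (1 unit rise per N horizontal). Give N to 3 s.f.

1 in 0.601

1 : N means tan θ = 1/N, so N = 1/tan 59° = 1/1.6643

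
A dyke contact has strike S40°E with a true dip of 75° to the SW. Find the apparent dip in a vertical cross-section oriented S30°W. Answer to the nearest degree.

74°

The strike is S40°E and the section trends S30°W; the acute angle between them is β = 70°.
tan(apparent dip) = tan 75° · sin 70° = 3.5070
apparent dip = arctan 3.5070 = 74.08°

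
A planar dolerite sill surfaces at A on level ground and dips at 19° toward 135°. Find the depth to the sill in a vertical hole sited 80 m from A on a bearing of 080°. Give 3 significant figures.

15.8 m

The hole lies 55° from the dip direction, so the down-dip offset is 80 × cos 55° = 45.89 m.
Depth = down-dip offset × tan(dip) = 45.89 × tan 19° = 45.89 × 0.3443
Depth = 15.80 m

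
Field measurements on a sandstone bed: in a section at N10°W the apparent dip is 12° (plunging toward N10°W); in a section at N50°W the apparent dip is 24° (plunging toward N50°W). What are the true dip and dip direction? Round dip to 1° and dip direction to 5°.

Represent each trace as a vector plunging at its apparent dip toward its trend (east-north-up frame): v₁ = (-0.170, 0.963, -0.208), v₂ = (-0.700, 0.587, -0.407).
The plane normal is n = v₁ × v₂ ∝ (-0.270, 0.076, 0.574).
tan δ = √(n_x²+n_y²)/n_z = 0.280/0.574, so δ = 26.0°.
The horizontal component of n points toward azimuth atan2(n_x, n_y) = 286°, the dip direction.

true dip 26°, dip direction 285°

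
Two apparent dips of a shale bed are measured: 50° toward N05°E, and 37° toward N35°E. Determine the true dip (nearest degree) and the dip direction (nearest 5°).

true dip 53°, dip direction 340°

Each apparent-dip line lies in the plane. As unit vectors (x east, y north, z up), v₁ plunges 50°→N05°E and v₂ plunges 37°→N35°E.
Cross product v₁ × v₂ gives the pole to the plane: n ∝ (-0.116, 0.317, 0.257).
tan δ = √(n_x²+n_y²)/n_z = 0.338/0.257, so δ = 52.8°.
The horizontal component of n points toward azimuth atan2(n_x, n_y) = 340°, the dip direction.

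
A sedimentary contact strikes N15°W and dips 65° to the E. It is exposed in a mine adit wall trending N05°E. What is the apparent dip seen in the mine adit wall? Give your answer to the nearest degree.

The strike is N15°W and the section trends N05°E; the acute angle between them is β = 20°.
tan α = tan 65° × sin 20° = 2.1445 × 0.3420 = 0.7335
α = arctan(0.7335) = 36.26°

36°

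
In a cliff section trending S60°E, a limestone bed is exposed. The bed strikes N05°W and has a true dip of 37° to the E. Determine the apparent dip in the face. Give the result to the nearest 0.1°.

The strike is N05°W and the section trends S60°E; the acute angle between them is β = 55°.
tan(apparent dip) = tan 37° · sin 55° = 0.6173
α = arctan(0.6173) = 31.69°

31.7°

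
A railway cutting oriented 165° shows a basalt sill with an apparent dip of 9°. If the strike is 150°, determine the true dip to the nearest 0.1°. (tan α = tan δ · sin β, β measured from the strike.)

31.5°

β = acute angle between strike 150° and section 165° = 15°.
tan δ = tan α / sin β = tan 9° / sin 15° = 0.1584 / 0.2588 = 0.6120
δ = arctan(0.6120) = 31.46°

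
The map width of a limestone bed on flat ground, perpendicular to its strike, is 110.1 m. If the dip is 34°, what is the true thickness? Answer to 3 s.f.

61.6 m

True thickness t = w · sin(dip) = 110.1 × sin 34°
t = 110.1 × 0.5592 = 61.567 m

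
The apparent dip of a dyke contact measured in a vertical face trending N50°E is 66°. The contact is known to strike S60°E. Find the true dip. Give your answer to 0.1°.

β = acute angle between strike S60°E and section N50°E = 70°.
tan δ = tan α / sin β = tan 66° / sin 70° = 2.2460 / 0.9397 = 2.3902
δ = arctan(2.3902) = 67.30°

67.3°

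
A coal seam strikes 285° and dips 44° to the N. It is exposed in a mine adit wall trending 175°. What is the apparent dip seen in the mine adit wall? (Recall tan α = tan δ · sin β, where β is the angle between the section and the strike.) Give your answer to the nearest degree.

42°

The section lies 70° from the strike.
tan(apparent dip) = tan 44° · sin 70° = 0.9075
apparent dip = arctan 0.9075 = 42.22°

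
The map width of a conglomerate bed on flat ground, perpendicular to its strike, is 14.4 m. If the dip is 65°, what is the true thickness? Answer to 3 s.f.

13.1 m

True thickness t = w · sin(dip) = 14.4 × sin 65°
t = 14.4 × 0.9063 = 13.051 m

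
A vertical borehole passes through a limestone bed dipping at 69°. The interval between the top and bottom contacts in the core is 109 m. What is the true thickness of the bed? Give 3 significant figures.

39.1 m

True thickness t = h · cos(dip) = 109 × cos 69°
t = 109 × 0.3584 = 39.062 m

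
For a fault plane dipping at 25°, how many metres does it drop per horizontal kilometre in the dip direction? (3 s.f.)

466 m

drop per km = 1000 × tan 25° = 1000 × 0.4663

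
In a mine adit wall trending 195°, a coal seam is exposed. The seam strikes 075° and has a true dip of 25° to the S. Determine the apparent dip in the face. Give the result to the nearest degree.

22°

The strike is 075° and the section trends 195°; the acute angle between them is β = 60°.
tan(apparent dip) = tan 25° · sin 60° = 0.4038
apparent dip = arctan 0.4038 = 21.99°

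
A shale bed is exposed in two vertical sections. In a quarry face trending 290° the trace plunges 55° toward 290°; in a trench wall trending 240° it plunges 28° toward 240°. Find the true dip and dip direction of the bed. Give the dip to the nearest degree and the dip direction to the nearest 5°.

Represent each trace as a vector plunging at its apparent dip toward its trend (east-north-up frame): v₁ = (-0.539, 0.196, -0.819), v₂ = (-0.765, -0.441, -0.469).
The plane normal is n = v₁ × v₂ ∝ (-0.454, 0.373, 0.388).
tan δ = √(n_x²+n_y²)/n_z = 0.588/0.388, so δ = 56.6°.
The horizontal component of n points toward azimuth atan2(n_x, n_y) = 309°, the dip direction.

true dip 57°, dip direction 310°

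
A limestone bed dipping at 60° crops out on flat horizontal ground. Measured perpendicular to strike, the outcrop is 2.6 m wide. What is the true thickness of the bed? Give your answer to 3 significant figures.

True thickness t = w · sin(dip) = 2.6 × sin 60°
t = 2.6 × 0.8660 = 2.252 m

2.25 m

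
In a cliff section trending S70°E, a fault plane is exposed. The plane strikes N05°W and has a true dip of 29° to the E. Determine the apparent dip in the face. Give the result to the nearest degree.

27°

The section lies 65° from the strike.
tan(apparent dip) = tan 29° · sin 65° = 0.5024
apparent dip = arctan 0.5024 = 26.67°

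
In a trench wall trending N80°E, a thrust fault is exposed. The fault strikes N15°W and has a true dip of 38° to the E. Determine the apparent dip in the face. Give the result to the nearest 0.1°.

37.9°

The strike is N15°W and the section trends N80°E; the acute angle between them is β = 85°.
tan α = tan 38° × sin 85° = 0.7813 × 0.9962 = 0.7783
apparent dip = arctan 0.7783 = 37.89°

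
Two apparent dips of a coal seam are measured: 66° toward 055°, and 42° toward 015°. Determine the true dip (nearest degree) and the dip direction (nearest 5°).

The two traces are lines in the plane: v₁ = (sin 55°·cos 66°, cos 55°·cos 66°, −sin 66°), v₂ = (sin 15°·cos 42°, cos 15°·cos 42°, −sin 42°).
n = v₁ × v₂ = (0.500, 0.047, 0.194) (taken with n_z > 0).
tan δ = √(n_x²+n_y²)/n_z = 0.502/0.194, so δ = 68.8°.
Dip direction = azimuth of (n_x, n_y) = atan2(0.500, 0.047) = 85°.

true dip 69°, dip direction 085°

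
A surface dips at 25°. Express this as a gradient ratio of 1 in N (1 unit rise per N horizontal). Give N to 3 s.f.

1 : N means tan θ = 1/N, so N = 1/tan 25° = 1/0.4663

1 in 2.14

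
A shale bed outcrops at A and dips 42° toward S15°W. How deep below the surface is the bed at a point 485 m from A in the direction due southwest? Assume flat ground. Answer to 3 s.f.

378 m

The hole lies 30° from the dip direction, so the down-dip offset is 485 × cos 30° = 420.02 m.
Depth = down-dip offset × tan(dip) = 420.02 × tan 42° = 420.02 × 0.9004
Depth = 378.19 m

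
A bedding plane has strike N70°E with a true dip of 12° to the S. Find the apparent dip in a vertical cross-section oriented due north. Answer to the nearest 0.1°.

11.3°

The strike is N70°E and the section trends due north; the acute angle between them is β = 70°.
tan α = tan 12° × sin 70° = 0.2126 × 0.9397 = 0.1997
α = arctan(0.1997) = 11.30°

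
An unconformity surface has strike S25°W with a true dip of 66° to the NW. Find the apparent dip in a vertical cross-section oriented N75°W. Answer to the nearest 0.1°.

65.7°

The section lies 80° from the strike.
tan(apparent dip) = tan 66° · sin 80° = 2.2119
α = arctan(2.2119) = 65.67°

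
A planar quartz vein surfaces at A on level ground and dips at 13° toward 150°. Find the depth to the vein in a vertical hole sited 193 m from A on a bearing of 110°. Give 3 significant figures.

34.1 m

The hole lies 40° from the dip direction, so the down-dip offset is 193 × cos 40° = 147.85 m.
Depth = down-dip offset × tan(dip) = 147.85 × tan 13° = 147.85 × 0.2309
Depth = 34.13 m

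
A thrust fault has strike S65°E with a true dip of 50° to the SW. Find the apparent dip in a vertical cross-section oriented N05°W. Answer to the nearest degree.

46°

The section lies 60° from the strike.
tan(apparent dip) = tan 50° · sin 60° = 1.0321
apparent dip = arctan 1.0321 = 45.90°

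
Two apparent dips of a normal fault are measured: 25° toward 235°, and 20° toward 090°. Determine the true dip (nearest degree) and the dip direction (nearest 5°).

true dip 54°, dip direction 165°

The two traces are lines in the plane: v₁ = (sin 235°·cos 25°, cos 235°·cos 25°, −sin 25°), v₂ = (sin 90°·cos 20°, cos 90°·cos 20°, −sin 20°).
n = v₁ × v₂ = (0.178, -0.651, 0.488) (taken with n_z > 0).
Dip δ = arctan(|n_h|/n_z) = arctan(0.675/0.488) = 54.1°.
Dip direction = azimuth of (n_x, n_y) = atan2(0.178, -0.651) = 165°.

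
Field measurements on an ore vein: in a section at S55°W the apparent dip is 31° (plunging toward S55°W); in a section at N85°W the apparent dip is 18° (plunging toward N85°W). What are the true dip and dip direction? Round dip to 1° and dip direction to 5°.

The two traces are lines in the plane: v₁ = (sin 235°·cos 31°, cos 235°·cos 31°, −sin 31°), v₂ = (sin 275°·cos 18°, cos 275°·cos 18°, −sin 18°).
n = v₁ × v₂ = (-0.195, -0.271, 0.524) (taken with n_z > 0).
tan δ = √(n_x²+n_y²)/n_z = 0.334/0.524, so δ = 32.5°.
The horizontal component of n points toward azimuth atan2(n_x, n_y) = 216°, the dip direction.

true dip 32°, dip direction 215°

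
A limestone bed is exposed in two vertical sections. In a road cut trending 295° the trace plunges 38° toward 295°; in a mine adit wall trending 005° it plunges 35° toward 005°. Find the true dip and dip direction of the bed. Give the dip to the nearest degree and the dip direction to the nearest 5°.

true dip 42°, dip direction 325°

Each apparent-dip line lies in the plane. As unit vectors (x east, y north, z up), v₁ plunges 38°→295° and v₂ plunges 35°→005°.
The plane normal is n = v₁ × v₂ ∝ (-0.311, 0.454, 0.607).
Dip δ = arctan(|n_h|/n_z) = arctan(0.550/0.607) = 42.2°.
Dip direction = atan2(-0.311, 0.454) = 326° (azimuth of n's horizontal projection).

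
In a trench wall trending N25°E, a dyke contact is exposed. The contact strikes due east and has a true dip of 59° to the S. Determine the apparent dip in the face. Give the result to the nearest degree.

56°

The strike is due east and the section trends N25°E; the acute angle between them is β = 65°.
tan α = tan 59° × sin 65° = 1.6643 × 0.9063 = 1.5083
α = arctan(1.5083) = 56.46°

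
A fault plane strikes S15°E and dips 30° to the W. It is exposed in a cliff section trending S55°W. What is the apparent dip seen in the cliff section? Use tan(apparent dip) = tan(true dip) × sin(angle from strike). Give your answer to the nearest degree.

The strike is S15°E and the section trends S55°W; the acute angle between them is β = 70°.
tan α = tan 30° × sin 70° = 0.5774 × 0.9397 = 0.5425
α = arctan(0.5425) = 28.48°

28°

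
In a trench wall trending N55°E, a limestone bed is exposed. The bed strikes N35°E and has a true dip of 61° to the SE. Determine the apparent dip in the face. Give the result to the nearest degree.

32°

Angle between strike (N35°E) and section (N55°E): β = 20°.
tan α = tan 61° × sin 20° = 1.8040 × 0.3420 = 0.6170
α = arctan(0.6170) = 31.68°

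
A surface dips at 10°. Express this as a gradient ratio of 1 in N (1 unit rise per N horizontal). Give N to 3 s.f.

1 in 5.67

1 : N means tan θ = 1/N, so N = 1/tan 10° = 1/0.1763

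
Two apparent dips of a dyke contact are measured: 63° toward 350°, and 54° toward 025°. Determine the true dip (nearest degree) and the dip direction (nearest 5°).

true dip 63°, dip direction 340°

Each apparent-dip line lies in the plane. As unit vectors (x east, y north, z up), v₁ plunges 63°→350° and v₂ plunges 54°→025°.
Cross product v₁ × v₂ gives the pole to the plane: n ∝ (-0.113, 0.285, 0.153).
Dip δ = arctan(|n_h|/n_z) = arctan(0.307/0.153) = 63.5°.
The horizontal component of n points toward azimuth atan2(n_x, n_y) = 338°, the dip direction.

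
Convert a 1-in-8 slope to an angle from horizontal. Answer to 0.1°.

7.1°

tan θ = 1/8 = 0.1250
θ = arctan(0.1250) = 7.13°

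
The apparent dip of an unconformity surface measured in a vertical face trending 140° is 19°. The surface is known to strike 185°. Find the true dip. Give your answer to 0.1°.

26.0°

β = acute angle between strike 185° and section 140° = 45°.
tan(true dip) = tan 19° / sin 45° = 0.4870
true dip = arctan 0.4870 = 25.96°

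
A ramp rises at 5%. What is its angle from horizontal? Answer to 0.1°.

tan θ = 5/100 = 0.0500
θ = arctan(0.0500) = 2.86°

2.9°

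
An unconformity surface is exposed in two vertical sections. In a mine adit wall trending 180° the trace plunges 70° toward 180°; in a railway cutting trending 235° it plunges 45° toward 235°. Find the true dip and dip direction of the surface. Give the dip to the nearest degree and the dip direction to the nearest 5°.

Represent each trace as a vector plunging at its apparent dip toward its trend (east-north-up frame): v₁ = (0.000, -0.342, -0.940), v₂ = (-0.579, -0.406, -0.707).
The plane normal is n = v₁ × v₂ ∝ (0.139, -0.544, 0.198).
tan δ = √(n_x²+n_y²)/n_z = 0.562/0.198, so δ = 70.6°.
Dip direction = azimuth of (n_x, n_y) = atan2(0.139, -0.544) = 166°.

true dip 71°, dip direction 165°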